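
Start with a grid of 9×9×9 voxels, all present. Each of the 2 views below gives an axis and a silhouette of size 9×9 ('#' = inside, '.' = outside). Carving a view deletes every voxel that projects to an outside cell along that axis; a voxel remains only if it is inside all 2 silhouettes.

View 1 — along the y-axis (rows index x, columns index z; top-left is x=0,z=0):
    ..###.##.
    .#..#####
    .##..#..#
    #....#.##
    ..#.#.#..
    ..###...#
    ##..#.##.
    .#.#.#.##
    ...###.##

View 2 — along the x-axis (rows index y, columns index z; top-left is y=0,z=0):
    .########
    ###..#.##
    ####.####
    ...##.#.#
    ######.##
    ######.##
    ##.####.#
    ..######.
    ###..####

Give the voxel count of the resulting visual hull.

voxel count = 286

full grid |V| = 729
step 1: project along y, AND mask (41/81) → |grid| = 369
step 2: project along x, AND mask (62/81) → |grid| = 286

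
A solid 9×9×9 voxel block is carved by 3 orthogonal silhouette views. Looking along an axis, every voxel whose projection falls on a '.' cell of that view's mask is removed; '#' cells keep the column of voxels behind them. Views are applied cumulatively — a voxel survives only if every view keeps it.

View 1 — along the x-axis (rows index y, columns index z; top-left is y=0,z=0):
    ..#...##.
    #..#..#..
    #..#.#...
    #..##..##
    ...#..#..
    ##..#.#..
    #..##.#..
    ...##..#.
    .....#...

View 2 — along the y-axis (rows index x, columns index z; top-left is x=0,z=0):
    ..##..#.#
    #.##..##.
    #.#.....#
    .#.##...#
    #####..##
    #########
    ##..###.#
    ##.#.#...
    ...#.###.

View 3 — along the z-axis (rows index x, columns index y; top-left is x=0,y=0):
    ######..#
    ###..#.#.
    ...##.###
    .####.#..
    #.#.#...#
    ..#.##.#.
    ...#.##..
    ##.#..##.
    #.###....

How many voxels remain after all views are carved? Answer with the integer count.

before carving: 729 voxels (9×9×9)
step 1: project along x, AND mask (28/81) → |grid| = 252
step 2: project along y, AND mask (46/81) → |grid| = 149
step 3: project along z, AND mask (42/81) → |grid| = 75

remaining voxels: 75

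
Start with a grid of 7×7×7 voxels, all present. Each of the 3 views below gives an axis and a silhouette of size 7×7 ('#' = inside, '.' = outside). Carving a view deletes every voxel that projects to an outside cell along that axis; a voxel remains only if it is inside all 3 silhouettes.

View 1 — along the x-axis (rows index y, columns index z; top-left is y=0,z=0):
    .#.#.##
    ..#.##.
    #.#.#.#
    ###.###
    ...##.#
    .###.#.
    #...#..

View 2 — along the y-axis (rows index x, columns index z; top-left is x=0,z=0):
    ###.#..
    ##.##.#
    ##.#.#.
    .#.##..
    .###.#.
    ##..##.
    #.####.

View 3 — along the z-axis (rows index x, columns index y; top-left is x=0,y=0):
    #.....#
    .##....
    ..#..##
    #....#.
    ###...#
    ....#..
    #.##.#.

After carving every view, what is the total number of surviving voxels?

voxel count = 35

before carving: 343 voxels (7×7×7)
step 1: project along x, AND mask (26/49) → |grid| = 182
step 2: project along y, AND mask (29/49) → |grid| = 105
step 3: project along z, AND mask (18/49) → |grid| = 35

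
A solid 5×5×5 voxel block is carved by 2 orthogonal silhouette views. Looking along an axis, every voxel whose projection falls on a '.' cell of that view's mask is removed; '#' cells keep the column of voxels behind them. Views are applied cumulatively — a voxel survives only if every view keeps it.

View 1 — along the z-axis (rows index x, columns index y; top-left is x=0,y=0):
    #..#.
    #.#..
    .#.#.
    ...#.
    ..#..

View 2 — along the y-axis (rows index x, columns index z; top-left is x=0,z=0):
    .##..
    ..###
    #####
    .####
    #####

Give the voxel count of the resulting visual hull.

full grid |V| = 125
step 1: project along z, AND mask (8/25) → |grid| = 40
step 2: project along y, AND mask (19/25) → |grid| = 29

remaining voxels: 29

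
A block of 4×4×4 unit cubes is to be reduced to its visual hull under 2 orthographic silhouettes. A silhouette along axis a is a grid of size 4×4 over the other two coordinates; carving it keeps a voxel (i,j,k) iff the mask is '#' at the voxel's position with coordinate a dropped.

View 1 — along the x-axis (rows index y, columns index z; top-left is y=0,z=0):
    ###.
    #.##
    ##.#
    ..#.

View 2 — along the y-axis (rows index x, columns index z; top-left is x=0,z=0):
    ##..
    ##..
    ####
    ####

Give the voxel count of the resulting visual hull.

voxel count = 30

initial block: 4^3 = 64
  1. axis=0 (YZ plane), |mask|=10  ⇒  voxels=40
  2. axis=1 (XZ plane), |mask|=12  ⇒  voxels=30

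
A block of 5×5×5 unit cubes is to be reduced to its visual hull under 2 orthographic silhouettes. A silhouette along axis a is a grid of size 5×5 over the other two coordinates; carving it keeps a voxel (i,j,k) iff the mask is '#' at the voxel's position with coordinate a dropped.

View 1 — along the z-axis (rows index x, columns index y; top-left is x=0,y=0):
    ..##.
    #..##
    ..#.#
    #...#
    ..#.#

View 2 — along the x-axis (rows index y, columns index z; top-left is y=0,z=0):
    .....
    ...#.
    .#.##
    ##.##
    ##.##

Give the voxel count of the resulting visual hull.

initial block: 5^3 = 125
[1] z-view keeps 11 columns → grid now 55
[2] x-view keeps 12 columns → grid now 33

remaining voxels: 33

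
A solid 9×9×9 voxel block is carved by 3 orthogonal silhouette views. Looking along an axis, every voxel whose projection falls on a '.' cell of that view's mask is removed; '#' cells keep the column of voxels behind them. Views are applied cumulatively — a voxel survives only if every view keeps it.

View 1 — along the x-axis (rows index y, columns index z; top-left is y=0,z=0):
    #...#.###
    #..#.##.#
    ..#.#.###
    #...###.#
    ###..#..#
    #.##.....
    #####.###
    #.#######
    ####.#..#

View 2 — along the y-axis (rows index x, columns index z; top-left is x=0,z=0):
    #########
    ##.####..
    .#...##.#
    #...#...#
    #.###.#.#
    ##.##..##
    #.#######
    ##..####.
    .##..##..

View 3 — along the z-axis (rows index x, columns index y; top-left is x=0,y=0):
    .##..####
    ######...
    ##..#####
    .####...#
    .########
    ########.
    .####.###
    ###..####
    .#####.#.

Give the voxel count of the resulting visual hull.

voxel count = 220

initial block: 9^3 = 729
V1 x: intersect with YZ mask (50 set) -- 450 left
V2 y: intersect with XZ mask (52 set) -- 294 left
V3 z: intersect with XY mask (60 set) -- 220 left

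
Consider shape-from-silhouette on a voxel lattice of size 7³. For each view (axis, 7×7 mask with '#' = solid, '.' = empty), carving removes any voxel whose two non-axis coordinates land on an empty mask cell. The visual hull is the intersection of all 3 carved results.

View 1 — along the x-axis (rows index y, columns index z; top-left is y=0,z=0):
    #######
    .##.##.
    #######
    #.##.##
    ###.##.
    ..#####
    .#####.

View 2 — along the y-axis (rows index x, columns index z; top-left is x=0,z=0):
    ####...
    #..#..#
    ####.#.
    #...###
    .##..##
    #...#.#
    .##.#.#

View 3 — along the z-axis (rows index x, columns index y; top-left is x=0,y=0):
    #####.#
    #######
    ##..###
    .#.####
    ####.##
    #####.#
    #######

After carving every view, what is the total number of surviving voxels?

118 voxels

before carving: 343 voxels (7×7×7)
carve view 1 (along x, YZ-mask fill 38/49): 266 voxels remain
carve view 2 (along y, XZ-mask fill 27/49): 142 voxels remain
carve view 3 (along z, XY-mask fill 42/49): 118 voxels remain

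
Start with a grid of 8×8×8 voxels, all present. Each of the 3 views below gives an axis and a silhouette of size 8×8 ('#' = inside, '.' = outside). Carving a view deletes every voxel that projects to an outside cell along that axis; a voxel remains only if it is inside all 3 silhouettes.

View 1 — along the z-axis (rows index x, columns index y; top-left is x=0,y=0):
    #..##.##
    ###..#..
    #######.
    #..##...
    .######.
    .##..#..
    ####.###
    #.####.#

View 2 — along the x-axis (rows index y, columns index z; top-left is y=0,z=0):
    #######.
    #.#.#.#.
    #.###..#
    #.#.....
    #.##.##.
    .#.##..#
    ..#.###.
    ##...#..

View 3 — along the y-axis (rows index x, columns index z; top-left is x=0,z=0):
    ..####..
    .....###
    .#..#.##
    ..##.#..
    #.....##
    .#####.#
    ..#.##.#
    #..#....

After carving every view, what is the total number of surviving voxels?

before carving: 512 voxels (8×8×8)
  1. axis=2 (XY plane), |mask|=41  ⇒  voxels=328
  2. axis=0 (YZ plane), |mask|=34  ⇒  voxels=178
  3. axis=1 (XZ plane), |mask|=29  ⇒  voxels=80

|visual hull| = 80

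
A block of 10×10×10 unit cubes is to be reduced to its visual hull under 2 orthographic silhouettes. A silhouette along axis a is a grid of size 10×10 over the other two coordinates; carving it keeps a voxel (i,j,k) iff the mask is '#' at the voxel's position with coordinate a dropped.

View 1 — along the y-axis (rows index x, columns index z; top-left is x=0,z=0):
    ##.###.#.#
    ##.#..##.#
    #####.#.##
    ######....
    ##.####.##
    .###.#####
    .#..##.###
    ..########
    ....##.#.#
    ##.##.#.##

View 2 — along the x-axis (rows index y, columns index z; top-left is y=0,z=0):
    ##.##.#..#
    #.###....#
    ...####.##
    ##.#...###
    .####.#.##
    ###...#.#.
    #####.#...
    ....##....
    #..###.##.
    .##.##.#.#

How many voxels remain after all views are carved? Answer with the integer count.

voxel count = 384

initial block: 10^3 = 1000
after view 1 [y-axis, 68 of 100 cells solid] → remaining = 680
after view 2 [x-axis, 55 of 100 cells solid] → remaining = 384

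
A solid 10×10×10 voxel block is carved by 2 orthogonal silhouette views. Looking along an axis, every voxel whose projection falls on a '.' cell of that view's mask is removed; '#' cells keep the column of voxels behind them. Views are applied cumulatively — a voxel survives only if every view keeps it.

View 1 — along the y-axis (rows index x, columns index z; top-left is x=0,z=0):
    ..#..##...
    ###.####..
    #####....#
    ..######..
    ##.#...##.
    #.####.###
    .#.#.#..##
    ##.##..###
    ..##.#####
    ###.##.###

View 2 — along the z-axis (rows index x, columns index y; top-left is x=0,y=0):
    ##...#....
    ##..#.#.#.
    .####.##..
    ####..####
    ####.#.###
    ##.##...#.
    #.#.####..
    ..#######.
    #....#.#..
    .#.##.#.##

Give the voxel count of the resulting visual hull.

start: 10×10×10 = 1000 voxels
after view 1 [y-axis, 62 of 100 cells solid] → remaining = 620
after view 2 [z-axis, 57 of 100 cells solid] → remaining = 356

remaining voxels: 356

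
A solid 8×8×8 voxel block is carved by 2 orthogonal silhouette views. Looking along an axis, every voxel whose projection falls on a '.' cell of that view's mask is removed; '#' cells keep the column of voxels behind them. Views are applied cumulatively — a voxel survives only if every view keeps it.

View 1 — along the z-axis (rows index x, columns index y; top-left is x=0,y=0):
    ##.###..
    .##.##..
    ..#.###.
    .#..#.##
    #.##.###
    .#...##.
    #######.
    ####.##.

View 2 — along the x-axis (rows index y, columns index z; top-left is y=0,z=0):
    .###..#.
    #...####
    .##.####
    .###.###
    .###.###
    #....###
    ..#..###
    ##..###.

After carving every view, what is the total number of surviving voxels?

|visual hull| = 192

start: 8×8×8 = 512 voxels
  1. axis=2 (XY plane), |mask|=39  ⇒  voxels=312
  2. axis=0 (YZ plane), |mask|=40  ⇒  voxels=192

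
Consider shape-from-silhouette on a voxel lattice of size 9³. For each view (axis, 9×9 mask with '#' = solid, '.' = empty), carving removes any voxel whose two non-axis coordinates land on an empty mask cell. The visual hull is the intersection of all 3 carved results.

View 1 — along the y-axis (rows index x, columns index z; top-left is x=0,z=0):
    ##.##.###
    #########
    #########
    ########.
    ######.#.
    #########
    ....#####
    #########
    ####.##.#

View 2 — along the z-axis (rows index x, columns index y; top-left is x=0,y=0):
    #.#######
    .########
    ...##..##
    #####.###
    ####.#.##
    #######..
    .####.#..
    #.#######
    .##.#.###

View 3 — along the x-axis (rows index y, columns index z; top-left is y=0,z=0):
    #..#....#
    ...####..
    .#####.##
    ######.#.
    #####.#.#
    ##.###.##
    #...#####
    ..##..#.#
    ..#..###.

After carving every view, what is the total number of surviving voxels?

remaining voxels: 298

before carving: 729 voxels (9×9×9)
carve view 1 (along y, XZ-mask fill 70/81): 630 voxels remain
carve view 2 (along z, XY-mask fill 61/81): 479 voxels remain
carve view 3 (along x, YZ-mask fill 49/81): 298 voxels remain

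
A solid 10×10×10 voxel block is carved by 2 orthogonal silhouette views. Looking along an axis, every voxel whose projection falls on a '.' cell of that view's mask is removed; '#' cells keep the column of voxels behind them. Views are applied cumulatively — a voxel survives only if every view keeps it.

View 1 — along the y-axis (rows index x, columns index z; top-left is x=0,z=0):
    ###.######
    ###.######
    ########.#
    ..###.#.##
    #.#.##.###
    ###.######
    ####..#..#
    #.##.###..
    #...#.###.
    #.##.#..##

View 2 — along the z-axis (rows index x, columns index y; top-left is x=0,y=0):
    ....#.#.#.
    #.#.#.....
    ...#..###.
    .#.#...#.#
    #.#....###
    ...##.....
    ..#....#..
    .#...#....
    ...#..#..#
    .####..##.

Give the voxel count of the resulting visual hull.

|visual hull| = 242

start: 10×10×10 = 1000 voxels
after view 1 [y-axis, 72 of 100 cells solid] → remaining = 720
after view 2 [z-axis, 34 of 100 cells solid] → remaining = 242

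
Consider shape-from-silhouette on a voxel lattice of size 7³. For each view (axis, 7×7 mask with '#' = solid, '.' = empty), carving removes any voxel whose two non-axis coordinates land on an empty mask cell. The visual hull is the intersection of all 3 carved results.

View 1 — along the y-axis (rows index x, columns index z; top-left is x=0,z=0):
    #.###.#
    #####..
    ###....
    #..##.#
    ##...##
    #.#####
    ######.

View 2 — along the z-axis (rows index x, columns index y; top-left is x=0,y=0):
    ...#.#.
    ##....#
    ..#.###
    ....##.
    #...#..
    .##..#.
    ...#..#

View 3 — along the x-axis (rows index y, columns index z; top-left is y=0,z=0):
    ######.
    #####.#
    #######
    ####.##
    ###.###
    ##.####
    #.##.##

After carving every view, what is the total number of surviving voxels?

start: 7×7×7 = 343 voxels
[1] y-view keeps 33 columns → grid now 231
[2] z-view keeps 18 columns → grid now 83
[3] x-view keeps 42 columns → grid now 70

remaining voxels: 70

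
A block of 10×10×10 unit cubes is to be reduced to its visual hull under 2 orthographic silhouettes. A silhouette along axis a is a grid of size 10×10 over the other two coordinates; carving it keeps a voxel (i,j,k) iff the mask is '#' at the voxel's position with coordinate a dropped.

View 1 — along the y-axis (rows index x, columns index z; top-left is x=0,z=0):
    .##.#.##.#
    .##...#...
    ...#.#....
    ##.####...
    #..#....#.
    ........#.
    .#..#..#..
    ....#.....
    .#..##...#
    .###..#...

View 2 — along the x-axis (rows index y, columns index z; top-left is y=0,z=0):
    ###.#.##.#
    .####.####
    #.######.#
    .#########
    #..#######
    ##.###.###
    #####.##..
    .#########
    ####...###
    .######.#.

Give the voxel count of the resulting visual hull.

|visual hull| = 263

before carving: 1000 voxels (10×10×10)
  1. axis=1 (XZ plane), |mask|=33  ⇒  voxels=330
  2. axis=0 (YZ plane), |mask|=78  ⇒  voxels=263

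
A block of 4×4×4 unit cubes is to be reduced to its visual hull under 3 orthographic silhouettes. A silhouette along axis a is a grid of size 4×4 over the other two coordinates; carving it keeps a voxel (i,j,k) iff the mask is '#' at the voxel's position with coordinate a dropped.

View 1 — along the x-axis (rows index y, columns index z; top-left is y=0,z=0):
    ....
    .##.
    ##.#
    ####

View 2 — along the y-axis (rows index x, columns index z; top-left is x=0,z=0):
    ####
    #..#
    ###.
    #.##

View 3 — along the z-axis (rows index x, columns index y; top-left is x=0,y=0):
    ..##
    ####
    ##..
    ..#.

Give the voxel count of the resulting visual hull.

remaining voxels: 15

start: 4×4×4 = 64 voxels
[1] x-view keeps 9 columns → grid now 36
[2] y-view keeps 12 columns → grid now 26
[3] z-view keeps 9 columns → grid now 15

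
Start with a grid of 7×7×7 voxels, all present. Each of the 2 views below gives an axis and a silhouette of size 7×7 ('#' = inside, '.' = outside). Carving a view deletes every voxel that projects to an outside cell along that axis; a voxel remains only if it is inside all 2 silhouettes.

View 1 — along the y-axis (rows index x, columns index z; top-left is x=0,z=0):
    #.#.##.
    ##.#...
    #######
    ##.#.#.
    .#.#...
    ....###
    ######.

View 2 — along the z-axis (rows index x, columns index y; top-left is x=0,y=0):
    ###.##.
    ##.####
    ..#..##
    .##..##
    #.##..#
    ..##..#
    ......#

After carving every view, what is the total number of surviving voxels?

initial block: 7^3 = 343
[1] y-view keeps 29 columns → grid now 203
[2] z-view keeps 26 columns → grid now 98

|visual hull| = 98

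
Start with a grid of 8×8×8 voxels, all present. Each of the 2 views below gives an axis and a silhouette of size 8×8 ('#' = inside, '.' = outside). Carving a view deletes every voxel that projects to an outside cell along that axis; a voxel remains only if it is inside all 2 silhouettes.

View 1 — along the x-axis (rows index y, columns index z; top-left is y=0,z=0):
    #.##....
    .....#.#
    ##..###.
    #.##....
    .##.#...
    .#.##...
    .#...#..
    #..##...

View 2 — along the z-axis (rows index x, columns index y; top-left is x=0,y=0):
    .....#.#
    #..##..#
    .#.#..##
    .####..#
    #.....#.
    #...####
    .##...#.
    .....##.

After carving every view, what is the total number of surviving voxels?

voxel count = 77

full grid |V| = 512
V1 x: intersect with YZ mask (24 set) -- 192 left
V2 z: intersect with XY mask (27 set) -- 77 left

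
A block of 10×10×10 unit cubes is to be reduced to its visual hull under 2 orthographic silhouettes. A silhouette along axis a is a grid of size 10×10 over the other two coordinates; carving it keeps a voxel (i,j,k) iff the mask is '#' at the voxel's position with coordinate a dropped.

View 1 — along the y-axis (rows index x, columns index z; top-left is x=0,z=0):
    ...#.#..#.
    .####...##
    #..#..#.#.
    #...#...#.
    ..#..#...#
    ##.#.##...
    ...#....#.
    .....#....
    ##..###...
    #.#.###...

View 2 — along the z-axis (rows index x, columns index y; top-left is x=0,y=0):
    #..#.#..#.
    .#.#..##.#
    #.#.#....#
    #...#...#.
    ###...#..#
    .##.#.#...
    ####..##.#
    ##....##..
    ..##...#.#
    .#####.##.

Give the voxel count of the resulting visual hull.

|visual hull| = 175

start: 10×10×10 = 1000 voxels
  1. axis=1 (XZ plane), |mask|=37  ⇒  voxels=370
  2. axis=2 (XY plane), |mask|=47  ⇒  voxels=175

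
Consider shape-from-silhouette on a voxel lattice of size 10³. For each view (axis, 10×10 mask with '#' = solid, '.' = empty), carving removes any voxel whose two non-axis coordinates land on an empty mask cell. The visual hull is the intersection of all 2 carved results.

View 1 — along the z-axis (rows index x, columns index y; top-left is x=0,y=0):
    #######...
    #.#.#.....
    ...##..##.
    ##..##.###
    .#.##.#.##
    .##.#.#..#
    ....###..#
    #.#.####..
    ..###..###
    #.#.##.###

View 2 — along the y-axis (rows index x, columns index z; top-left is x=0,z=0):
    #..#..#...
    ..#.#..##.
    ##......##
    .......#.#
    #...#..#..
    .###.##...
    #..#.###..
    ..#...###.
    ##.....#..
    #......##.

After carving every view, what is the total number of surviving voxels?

remaining voxels: 189

full grid |V| = 1000
carve view 1 (along z, XY-mask fill 55/100): 550 voxels remain
carve view 2 (along y, XZ-mask fill 36/100): 189 voxels remain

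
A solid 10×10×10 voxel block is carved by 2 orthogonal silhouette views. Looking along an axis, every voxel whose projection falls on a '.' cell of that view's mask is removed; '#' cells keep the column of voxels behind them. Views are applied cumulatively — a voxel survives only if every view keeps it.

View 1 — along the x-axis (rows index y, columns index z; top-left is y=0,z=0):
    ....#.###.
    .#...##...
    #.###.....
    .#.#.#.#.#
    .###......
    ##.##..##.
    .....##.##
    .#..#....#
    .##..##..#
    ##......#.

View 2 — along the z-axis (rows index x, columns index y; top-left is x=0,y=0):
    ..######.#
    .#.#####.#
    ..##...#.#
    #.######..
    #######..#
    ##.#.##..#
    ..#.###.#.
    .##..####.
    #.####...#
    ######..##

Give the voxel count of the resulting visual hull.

before carving: 1000 voxels (10×10×10)
carve view 1 (along x, YZ-mask fill 40/100): 400 voxels remain
carve view 2 (along z, XY-mask fill 64/100): 261 voxels remain

|visual hull| = 261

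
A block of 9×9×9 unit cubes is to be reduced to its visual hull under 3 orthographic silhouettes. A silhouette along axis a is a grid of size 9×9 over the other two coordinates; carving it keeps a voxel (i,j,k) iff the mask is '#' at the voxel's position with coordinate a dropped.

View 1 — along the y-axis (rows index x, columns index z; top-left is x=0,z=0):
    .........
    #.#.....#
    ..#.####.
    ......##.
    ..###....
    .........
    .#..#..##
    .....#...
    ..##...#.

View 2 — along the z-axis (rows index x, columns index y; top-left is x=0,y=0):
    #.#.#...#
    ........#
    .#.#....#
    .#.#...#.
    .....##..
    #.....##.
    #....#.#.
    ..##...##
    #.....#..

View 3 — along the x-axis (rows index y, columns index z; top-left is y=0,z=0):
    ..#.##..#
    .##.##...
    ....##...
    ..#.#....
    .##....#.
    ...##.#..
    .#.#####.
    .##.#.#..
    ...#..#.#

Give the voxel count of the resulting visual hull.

|visual hull| = 21

before carving: 729 voxels (9×9×9)
[1] y-view keeps 21 columns → grid now 189
[2] z-view keeps 25 columns → grid now 52
[3] x-view keeps 31 columns → grid now 21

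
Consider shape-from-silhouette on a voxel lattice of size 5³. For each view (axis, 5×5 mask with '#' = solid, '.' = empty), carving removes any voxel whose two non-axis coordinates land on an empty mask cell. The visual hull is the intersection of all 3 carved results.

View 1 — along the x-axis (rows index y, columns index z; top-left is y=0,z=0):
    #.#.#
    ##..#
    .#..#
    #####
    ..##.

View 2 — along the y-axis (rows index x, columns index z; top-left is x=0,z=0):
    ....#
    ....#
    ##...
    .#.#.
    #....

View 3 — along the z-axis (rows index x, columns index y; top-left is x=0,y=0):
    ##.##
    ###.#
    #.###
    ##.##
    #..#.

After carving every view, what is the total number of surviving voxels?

initial block: 5^3 = 125
after view 1 [x-axis, 15 of 25 cells solid] → remaining = 75
after view 2 [y-axis, 7 of 25 cells solid] → remaining = 22
after view 3 [z-axis, 18 of 25 cells solid] → remaining = 16

remaining voxels: 16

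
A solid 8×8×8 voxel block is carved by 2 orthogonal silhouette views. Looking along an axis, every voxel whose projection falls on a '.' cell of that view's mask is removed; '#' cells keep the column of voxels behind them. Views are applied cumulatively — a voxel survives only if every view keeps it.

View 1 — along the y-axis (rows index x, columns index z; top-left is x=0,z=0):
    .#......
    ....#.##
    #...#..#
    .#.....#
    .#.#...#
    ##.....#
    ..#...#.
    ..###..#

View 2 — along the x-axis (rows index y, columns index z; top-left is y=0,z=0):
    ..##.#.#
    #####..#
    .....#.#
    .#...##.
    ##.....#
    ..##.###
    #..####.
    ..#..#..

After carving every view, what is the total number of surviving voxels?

start: 8×8×8 = 512 voxels
[1] y-view keeps 21 columns → grid now 168
[2] x-view keeps 30 columns → grid now 76

remaining voxels: 76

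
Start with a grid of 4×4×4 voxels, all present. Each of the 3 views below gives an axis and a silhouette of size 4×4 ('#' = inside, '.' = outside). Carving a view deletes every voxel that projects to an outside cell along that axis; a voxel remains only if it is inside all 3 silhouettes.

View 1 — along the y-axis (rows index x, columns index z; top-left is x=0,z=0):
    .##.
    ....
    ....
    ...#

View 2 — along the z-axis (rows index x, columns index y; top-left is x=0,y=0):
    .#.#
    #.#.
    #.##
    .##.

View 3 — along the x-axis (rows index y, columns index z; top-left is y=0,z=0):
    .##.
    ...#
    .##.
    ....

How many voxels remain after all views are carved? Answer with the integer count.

start: 4×4×4 = 64 voxels
[1] y-view keeps 3 columns → grid now 12
[2] z-view keeps 9 columns → grid now 6
[3] x-view keeps 5 columns → grid now 1

1 voxels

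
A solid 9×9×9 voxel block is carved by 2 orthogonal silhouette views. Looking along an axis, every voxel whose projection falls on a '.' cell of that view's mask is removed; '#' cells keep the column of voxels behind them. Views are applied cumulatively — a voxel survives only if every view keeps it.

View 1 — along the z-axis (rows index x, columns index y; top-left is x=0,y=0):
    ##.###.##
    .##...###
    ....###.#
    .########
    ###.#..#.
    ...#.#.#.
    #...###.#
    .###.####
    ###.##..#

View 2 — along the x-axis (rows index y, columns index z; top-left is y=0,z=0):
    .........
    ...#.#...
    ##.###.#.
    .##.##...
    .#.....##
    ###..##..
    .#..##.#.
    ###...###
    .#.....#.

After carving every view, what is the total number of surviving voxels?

181 voxels

before carving: 729 voxels (9×9×9)
[1] z-view keeps 50 columns → grid now 450
[2] x-view keeps 32 columns → grid now 181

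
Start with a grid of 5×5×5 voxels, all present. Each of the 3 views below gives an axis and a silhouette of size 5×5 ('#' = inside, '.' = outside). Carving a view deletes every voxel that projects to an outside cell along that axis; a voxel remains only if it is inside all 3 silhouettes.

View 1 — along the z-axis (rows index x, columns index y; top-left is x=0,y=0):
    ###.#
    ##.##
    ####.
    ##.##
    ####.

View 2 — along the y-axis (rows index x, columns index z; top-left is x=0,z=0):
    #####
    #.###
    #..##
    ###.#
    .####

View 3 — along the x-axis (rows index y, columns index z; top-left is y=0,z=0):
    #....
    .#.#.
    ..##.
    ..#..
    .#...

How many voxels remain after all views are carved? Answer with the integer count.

remaining voxels: 21

initial block: 5^3 = 125
step 1: project along z, AND mask (20/25) → |grid| = 100
step 2: project along y, AND mask (20/25) → |grid| = 80
step 3: project along x, AND mask (7/25) → |grid| = 21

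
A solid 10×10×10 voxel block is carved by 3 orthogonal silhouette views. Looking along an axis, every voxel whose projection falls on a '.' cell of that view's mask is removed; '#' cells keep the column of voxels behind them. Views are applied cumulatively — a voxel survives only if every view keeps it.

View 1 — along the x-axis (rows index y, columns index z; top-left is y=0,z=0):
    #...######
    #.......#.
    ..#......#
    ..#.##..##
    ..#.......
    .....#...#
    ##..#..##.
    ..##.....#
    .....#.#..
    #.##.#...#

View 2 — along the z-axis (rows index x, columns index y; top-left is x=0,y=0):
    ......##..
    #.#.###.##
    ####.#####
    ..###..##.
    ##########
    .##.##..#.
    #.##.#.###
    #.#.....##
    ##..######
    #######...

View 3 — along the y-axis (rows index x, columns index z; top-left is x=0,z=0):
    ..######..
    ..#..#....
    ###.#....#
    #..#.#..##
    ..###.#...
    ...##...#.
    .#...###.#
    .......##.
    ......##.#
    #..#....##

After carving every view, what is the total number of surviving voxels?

before carving: 1000 voxels (10×10×10)
after view 1 [x-axis, 34 of 100 cells solid] → remaining = 340
after view 2 [z-axis, 64 of 100 cells solid] → remaining = 214
after view 3 [y-axis, 39 of 100 cells solid] → remaining = 84

remaining voxels: 84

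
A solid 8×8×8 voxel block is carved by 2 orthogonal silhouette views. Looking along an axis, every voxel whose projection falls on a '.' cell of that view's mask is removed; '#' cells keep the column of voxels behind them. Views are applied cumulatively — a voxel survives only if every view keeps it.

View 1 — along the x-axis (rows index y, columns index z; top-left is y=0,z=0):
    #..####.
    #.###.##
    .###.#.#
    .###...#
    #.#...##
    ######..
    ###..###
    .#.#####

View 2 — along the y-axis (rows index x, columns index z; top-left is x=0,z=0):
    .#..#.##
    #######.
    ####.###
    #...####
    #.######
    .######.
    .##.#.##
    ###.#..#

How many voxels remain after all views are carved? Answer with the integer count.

before carving: 512 voxels (8×8×8)
[1] x-view keeps 42 columns → grid now 336
[2] y-view keeps 46 columns → grid now 239

voxel count = 239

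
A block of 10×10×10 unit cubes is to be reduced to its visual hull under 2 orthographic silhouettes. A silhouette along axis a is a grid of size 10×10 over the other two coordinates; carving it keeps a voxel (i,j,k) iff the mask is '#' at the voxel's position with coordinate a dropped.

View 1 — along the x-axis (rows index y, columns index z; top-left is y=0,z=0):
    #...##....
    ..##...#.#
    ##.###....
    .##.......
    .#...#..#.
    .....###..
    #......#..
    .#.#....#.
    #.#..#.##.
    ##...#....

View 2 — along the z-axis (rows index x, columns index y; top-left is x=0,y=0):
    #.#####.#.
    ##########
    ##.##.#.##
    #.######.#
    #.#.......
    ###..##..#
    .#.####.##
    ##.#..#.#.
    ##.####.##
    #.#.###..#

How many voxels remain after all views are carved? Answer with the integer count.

start: 10×10×10 = 1000 voxels
V1 x: intersect with YZ mask (33 set) -- 330 left
V2 z: intersect with XY mask (66 set) -- 212 left

voxel count = 212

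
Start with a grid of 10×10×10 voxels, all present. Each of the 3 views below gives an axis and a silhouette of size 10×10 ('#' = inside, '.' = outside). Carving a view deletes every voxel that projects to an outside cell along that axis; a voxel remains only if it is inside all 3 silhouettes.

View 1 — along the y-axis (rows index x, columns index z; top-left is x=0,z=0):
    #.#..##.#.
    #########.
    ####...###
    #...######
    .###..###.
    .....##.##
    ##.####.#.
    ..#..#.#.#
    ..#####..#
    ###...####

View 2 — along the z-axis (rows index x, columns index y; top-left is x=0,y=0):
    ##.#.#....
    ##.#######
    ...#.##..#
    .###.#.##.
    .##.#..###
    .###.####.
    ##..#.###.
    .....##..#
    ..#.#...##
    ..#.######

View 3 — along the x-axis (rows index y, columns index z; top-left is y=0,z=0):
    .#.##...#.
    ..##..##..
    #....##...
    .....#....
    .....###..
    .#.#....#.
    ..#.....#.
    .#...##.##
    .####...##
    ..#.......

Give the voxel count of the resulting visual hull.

voxel count = 124

before carving: 1000 voxels (10×10×10)
after view 1 [y-axis, 62 of 100 cells solid] → remaining = 620
after view 2 [z-axis, 56 of 100 cells solid] → remaining = 362
after view 3 [x-axis, 32 of 100 cells solid] → remaining = 124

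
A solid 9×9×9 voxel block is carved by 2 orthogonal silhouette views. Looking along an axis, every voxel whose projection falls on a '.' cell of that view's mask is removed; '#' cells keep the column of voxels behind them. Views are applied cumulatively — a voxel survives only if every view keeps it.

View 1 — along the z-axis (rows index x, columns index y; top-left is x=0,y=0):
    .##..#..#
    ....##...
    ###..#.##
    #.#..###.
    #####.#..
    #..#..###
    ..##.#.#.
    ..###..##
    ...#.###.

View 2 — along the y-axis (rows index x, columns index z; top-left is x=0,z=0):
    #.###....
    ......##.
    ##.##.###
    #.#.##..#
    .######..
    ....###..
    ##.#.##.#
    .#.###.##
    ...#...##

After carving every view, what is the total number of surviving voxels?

start: 9×9×9 = 729 voxels
[1] z-view keeps 41 columns → grid now 369
[2] y-view keeps 42 columns → grid now 204

remaining voxels: 204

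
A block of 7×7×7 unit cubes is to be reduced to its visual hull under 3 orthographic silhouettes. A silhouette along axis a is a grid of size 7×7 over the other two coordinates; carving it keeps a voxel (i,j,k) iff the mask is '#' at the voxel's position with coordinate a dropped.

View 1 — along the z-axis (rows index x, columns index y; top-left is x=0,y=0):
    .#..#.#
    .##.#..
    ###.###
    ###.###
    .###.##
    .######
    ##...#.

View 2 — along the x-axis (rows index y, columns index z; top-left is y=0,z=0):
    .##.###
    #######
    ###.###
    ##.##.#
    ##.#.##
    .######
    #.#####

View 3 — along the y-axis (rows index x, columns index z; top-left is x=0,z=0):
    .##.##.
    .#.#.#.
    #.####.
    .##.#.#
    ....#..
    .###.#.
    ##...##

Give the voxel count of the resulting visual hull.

remaining voxels: 96

initial block: 7^3 = 343
step 1: project along z, AND mask (32/49) → |grid| = 224
step 2: project along x, AND mask (40/49) → |grid| = 189
step 3: project along y, AND mask (25/49) → |grid| = 96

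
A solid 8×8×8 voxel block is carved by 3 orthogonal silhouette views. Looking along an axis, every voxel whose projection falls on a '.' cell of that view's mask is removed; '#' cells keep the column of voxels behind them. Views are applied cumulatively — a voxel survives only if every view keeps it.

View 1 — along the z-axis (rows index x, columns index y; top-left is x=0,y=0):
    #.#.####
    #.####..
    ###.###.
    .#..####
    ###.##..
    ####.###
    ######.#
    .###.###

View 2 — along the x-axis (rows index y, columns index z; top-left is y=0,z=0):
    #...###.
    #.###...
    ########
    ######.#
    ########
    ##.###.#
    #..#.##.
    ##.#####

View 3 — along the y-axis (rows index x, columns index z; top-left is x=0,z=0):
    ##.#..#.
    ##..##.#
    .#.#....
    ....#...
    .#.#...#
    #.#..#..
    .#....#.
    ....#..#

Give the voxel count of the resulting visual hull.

initial block: 8^3 = 512
after view 1 [z-axis, 47 of 64 cells solid] → remaining = 376
after view 2 [x-axis, 48 of 64 cells solid] → remaining = 283
after view 3 [y-axis, 22 of 64 cells solid] → remaining = 99

voxel count = 99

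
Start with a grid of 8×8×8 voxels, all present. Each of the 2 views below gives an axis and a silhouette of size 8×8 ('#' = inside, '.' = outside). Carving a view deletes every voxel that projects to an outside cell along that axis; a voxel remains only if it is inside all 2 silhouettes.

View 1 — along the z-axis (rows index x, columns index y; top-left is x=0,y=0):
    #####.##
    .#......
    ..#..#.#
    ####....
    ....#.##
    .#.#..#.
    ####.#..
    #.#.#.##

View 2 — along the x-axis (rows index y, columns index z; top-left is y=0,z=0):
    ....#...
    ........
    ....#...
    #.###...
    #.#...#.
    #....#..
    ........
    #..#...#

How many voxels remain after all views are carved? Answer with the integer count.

full grid |V| = 512
  1. axis=2 (XY plane), |mask|=31  ⇒  voxels=248
  2. axis=0 (YZ plane), |mask|=14  ⇒  voxels=50

50 voxels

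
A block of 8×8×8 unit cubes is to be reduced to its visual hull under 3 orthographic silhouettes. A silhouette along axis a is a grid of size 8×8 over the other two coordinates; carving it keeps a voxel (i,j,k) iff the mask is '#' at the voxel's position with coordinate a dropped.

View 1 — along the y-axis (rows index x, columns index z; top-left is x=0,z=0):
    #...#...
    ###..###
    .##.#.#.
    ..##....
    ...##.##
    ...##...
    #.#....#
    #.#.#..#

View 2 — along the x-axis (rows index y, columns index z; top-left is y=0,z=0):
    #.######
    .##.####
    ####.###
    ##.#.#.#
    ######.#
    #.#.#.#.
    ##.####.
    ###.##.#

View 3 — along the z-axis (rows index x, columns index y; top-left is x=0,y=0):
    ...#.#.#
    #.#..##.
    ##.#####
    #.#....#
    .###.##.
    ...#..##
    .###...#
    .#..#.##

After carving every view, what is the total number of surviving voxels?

full grid |V| = 512
  1. axis=1 (XZ plane), |mask|=27  ⇒  voxels=216
  2. axis=0 (YZ plane), |mask|=48  ⇒  voxels=161
  3. axis=2 (XY plane), |mask|=33  ⇒  voxels=88

88 voxels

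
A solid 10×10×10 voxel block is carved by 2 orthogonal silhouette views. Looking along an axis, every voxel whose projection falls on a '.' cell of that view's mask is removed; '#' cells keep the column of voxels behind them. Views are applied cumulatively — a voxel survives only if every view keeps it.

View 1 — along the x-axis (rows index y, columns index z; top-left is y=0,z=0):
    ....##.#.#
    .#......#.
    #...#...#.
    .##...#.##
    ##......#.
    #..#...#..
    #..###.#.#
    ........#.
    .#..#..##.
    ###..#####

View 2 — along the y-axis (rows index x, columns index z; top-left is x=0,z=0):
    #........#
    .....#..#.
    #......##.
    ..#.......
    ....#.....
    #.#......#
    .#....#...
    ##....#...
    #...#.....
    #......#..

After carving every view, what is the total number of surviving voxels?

full grid |V| = 1000
after view 1 [x-axis, 39 of 100 cells solid] → remaining = 390
after view 2 [y-axis, 21 of 100 cells solid] → remaining = 91

91 voxels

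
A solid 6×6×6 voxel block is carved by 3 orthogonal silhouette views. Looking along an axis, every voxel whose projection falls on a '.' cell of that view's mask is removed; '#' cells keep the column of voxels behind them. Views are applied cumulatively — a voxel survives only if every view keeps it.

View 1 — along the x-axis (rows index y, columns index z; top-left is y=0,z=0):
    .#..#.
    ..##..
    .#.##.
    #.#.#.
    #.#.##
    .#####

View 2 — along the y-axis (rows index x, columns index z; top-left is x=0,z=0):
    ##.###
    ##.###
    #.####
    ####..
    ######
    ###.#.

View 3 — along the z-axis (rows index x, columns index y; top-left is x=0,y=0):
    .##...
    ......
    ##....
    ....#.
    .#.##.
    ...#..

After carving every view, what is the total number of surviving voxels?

21 voxels

initial block: 6^3 = 216
V1 x: intersect with YZ mask (19 set) -- 114 left
V2 y: intersect with XZ mask (29 set) -- 91 left
V3 z: intersect with XY mask (9 set) -- 21 left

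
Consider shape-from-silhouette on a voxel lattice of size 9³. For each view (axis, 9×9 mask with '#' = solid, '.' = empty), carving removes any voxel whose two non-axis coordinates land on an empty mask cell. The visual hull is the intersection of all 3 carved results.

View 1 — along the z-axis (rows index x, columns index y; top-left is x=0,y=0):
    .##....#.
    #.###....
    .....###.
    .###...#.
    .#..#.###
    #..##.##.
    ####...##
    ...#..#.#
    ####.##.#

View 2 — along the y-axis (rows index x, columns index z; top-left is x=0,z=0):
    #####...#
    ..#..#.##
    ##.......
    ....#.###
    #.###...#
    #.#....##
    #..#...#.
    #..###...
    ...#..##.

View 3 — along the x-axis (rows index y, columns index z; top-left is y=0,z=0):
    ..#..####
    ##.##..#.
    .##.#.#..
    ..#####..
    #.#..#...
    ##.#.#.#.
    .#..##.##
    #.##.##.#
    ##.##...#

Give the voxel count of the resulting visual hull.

initial block: 9^3 = 729
  1. axis=2 (XY plane), |mask|=40  ⇒  voxels=360
  2. axis=1 (XZ plane), |mask|=35  ⇒  voxels=152
  3. axis=0 (YZ plane), |mask|=43  ⇒  voxels=86

86 voxels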